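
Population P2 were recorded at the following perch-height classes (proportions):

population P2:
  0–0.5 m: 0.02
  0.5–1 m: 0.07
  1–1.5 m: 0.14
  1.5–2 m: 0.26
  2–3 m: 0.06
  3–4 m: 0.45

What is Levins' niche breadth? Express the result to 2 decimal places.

Σpᵢ² = 0.02² + 0.07² + 0.14² + 0.26² + 0.06² + 0.45² = 0.0004 + 0.0049 + 0.0196 + 0.0676 + 0.0036 + 0.2025 = 0.2986
B = 1 / 0.2986 = 3.3490

3.35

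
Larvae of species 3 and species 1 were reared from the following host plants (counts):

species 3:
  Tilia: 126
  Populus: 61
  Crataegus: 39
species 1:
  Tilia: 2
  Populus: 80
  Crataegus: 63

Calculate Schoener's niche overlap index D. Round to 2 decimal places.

Proportions for species 3 (n=226): 126/226=0.5575, 61/226=0.2699, 39/226=0.1726
Proportions for species 1 (n=145): 2/145=0.0138, 80/145=0.5517, 63/145=0.4345
Σ|p₁ᵢ − p₂ᵢ| = 0.5437 + 0.2818 + 0.2619 = 1.0874
D = 1 − ½ × 1.0874 = 1 − 0.54370 = 0.45630

0.46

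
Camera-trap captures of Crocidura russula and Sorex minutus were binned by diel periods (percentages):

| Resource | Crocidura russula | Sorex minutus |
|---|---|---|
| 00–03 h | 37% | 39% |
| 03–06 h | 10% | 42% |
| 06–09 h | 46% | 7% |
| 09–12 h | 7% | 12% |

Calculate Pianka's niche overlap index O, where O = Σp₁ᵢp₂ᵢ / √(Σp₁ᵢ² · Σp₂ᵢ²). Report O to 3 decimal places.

0.638

Convert percentages to proportions (divide by 100).
Σ p₁ᵢp₂ᵢ = 0.1443 + 0.0420 + 0.0322 + 0.0084 = 0.2269
Σp_1ᵢ² = 0.37² + 0.10² + 0.46² + 0.07² = 0.1369 + 0.0100 + 0.2116 + 0.0049 = 0.3634
Σp_2ᵢ² = 0.39² + 0.42² + 0.07² + 0.12² = 0.1521 + 0.1764 + 0.0049 + 0.0144 = 0.3478
O = 0.2269 / √(0.3634 × 0.3478) = 0.2269 / 0.355514 = 0.63823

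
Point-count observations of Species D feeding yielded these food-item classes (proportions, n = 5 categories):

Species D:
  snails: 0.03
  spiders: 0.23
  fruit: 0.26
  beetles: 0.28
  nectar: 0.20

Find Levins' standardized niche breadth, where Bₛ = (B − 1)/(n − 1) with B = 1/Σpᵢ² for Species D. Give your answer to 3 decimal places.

Σpᵢ² = 0.03² + 0.23² + 0.26² + 0.28² + 0.20² = 0.0009 + 0.0529 + 0.0676 + 0.0784 + 0.0400 = 0.2398
B = 1 / 0.2398 = 4.17014
Bₛ = (B − 1)/(n − 1) = (4.17014 − 1)/(5 − 1) = 3.17014/4 = 0.79254

0.793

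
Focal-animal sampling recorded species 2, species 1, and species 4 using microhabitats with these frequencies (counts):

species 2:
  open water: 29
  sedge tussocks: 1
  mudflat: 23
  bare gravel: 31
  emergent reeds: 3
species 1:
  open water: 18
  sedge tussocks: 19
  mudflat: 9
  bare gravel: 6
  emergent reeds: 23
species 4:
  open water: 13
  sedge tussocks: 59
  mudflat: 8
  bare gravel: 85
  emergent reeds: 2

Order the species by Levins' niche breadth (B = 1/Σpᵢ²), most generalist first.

Proportions for species 2 (n=87): 29/87=0.3333, 1/87=0.0115, 23/87=0.2644, 31/87=0.3563, 3/87=0.0345
Proportions for species 1 (n=75): 18/75=0.2400, 19/75=0.2533, 9/75=0.1200, 6/75=0.0800, 23/75=0.3067
Proportions for species 4 (n=167): 13/167=0.0778, 59/167=0.3533, 8/167=0.0479, 85/167=0.5090, 2/167=0.0120
Σp_2ᵢ² = 0.3333² + 0.0115² + 0.2644² + 0.3563² + 0.0345² = 0.111089 + 0.000132 + 0.069907 + 0.126950 + 0.001190 = 0.309268
B_2 = 1 / 0.309268 = 3.2334
Σp_1ᵢ² = 0.2400² + 0.2533² + 0.1200² + 0.0800² + 0.3067² = 0.057600 + 0.064161 + 0.014400 + 0.006400 + 0.094065 = 0.236626
B_1 = 1 / 0.236626 = 4.2261
Σp_4ᵢ² = 0.0778² + 0.3533² + 0.0479² + 0.5090² + 0.0120² = 0.006053 + 0.124821 + 0.002294 + 0.259081 + 0.000144 = 0.392393
B_4 = 1 / 0.392393 = 2.5485
Ranking by B (broadest → narrowest): species 1 (4.23) > species 2 (3.23) > species 4 (2.55)

species 1 > species 2 > species 4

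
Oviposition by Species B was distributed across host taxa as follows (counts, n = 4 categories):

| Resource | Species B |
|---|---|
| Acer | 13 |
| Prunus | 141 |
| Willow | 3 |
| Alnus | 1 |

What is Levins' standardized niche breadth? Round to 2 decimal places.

0.08

Proportions for Species B (n=158): 13/158=0.0823, 141/158=0.8924, 3/158=0.0190, 1/158=0.0063
Σpᵢ² = 0.0823² + 0.8924² + 0.0190² + 0.0063² = 0.006773 + 0.796378 + 0.000361 + 0.000040 = 0.803552
B = 1 / 0.803552 = 1.2445
Bₛ = (B − 1)/(n − 1) = (1.2445 − 1)/(4 − 1) = 0.2445/3 = 0.0815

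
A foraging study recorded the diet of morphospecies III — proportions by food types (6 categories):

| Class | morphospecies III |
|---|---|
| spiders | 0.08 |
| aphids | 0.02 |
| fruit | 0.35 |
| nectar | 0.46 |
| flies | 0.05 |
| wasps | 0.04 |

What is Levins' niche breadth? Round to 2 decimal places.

2.90

Σpᵢ² = 0.08² + 0.02² + 0.35² + 0.46² + 0.05² + 0.04² = 0.0064 + 0.0004 + 0.1225 + 0.2116 + 0.0025 + 0.0016 = 0.3450
B = 1 / 0.3450 = 2.8986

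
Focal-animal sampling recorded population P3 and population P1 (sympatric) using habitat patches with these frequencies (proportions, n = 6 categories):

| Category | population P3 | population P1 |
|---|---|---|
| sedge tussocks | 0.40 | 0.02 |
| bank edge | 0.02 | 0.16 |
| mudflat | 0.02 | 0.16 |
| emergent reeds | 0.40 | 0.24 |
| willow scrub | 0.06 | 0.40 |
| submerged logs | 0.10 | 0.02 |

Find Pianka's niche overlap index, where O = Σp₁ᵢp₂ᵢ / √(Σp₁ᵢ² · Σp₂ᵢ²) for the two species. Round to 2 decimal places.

Σ p₁ᵢp₂ᵢ = 0.0080 + 0.0032 + 0.0032 + 0.0960 + 0.0240 + 0.0020 = 0.1364
Σp_1ᵢ² = 0.40² + 0.02² + 0.02² + 0.40² + 0.06² + 0.10² = 0.1600 + 0.0004 + 0.0004 + 0.1600 + 0.0036 + 0.0100 = 0.3344
Σp_2ᵢ² = 0.02² + 0.16² + 0.16² + 0.24² + 0.40² + 0.02² = 0.0004 + 0.0256 + 0.0256 + 0.0576 + 0.1600 + 0.0004 = 0.2696
O = 0.1364 / √(0.3344 × 0.2696) = 0.1364 / 0.30026 = 0.4543

0.45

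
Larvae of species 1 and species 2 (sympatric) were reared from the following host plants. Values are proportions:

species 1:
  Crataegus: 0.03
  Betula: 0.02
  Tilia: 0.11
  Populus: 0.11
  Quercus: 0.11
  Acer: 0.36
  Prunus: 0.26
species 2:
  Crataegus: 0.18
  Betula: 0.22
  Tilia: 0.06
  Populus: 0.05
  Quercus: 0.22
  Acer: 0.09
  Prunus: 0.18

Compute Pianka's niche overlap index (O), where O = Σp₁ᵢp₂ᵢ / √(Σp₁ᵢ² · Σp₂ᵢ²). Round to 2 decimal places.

Σ p₁ᵢp₂ᵢ = 0.0054 + 0.0044 + 0.0066 + 0.0055 + 0.0242 + 0.0324 + 0.0468 = 0.1253
Σp_1ᵢ² = 0.03² + 0.02² + 0.11² + 0.11² + 0.11² + 0.36² + 0.26² = 0.0009 + 0.0004 + 0.0121 + 0.0121 + 0.0121 + 0.1296 + 0.0676 = 0.2348
Σp_2ᵢ² = 0.18² + 0.22² + 0.06² + 0.05² + 0.22² + 0.09² + 0.18² = 0.0324 + 0.0484 + 0.0036 + 0.0025 + 0.0484 + 0.0081 + 0.0324 = 0.1758
O = 0.1253 / √(0.2348 × 0.1758) = 0.1253 / 0.20317 = 0.6167

0.62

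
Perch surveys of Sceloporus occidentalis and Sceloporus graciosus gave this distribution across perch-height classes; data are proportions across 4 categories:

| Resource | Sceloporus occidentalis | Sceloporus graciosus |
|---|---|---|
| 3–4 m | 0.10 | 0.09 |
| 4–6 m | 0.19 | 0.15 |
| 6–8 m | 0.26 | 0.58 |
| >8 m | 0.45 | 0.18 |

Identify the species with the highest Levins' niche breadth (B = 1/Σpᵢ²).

Σp_occiᵢ² = 0.10² + 0.19² + 0.26² + 0.45² = 0.0100 + 0.0361 + 0.0676 + 0.2025 = 0.3162
B_occi = 1 / 0.3162 = 3.1626
Σp_gracᵢ² = 0.09² + 0.15² + 0.58² + 0.18² = 0.0081 + 0.0225 + 0.3364 + 0.0324 = 0.3994
B_grac = 1 / 0.3994 = 2.5038
Highest B → broadest niche (most generalist): Sceloporus occidentalis (B = 3.16).

Sceloporus occidentalis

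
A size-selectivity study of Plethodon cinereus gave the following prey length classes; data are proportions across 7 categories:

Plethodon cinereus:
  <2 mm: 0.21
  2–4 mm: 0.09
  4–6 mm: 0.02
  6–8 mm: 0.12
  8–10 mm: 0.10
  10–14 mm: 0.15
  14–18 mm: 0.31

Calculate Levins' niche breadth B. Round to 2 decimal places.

5.11

Σpᵢ² = 0.21² + 0.09² + 0.02² + 0.12² + 0.10² + 0.15² + 0.31² = 0.0441 + 0.0081 + 0.0004 + 0.0144 + 0.0100 + 0.0225 + 0.0961 = 0.1956
B = 1 / 0.1956 = 5.1125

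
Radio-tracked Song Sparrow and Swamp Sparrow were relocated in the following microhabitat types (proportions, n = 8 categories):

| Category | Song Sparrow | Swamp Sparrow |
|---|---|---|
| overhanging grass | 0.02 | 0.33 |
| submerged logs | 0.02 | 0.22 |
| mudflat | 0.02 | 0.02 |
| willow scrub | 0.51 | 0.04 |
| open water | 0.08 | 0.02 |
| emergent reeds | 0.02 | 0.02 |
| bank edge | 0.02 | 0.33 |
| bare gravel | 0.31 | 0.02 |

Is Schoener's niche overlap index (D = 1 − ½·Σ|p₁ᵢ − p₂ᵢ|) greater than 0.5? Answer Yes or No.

No

Σ|p₁ᵢ − p₂ᵢ| = 0.31 + 0.20 + 0.00 + 0.47 + 0.06 + 0.00 + 0.31 + 0.29 = 1.64
D = 1 − ½ × 1.64 = 1 − 0.820 = 0.1800
D = 0.1800 < 0.5 → No.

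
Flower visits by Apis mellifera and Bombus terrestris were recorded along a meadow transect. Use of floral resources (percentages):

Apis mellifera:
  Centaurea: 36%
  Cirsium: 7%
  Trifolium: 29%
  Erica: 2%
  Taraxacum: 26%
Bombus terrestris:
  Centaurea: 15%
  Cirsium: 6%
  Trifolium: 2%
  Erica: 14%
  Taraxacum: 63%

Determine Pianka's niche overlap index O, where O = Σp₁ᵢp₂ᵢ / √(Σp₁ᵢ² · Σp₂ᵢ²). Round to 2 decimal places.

0.65

Convert percentages to proportions (divide by 100).
Σ p₁ᵢp₂ᵢ = 0.0540 + 0.0042 + 0.0058 + 0.0028 + 0.1638 = 0.2306
Σp_1ᵢ² = 0.36² + 0.07² + 0.29² + 0.02² + 0.26² = 0.1296 + 0.0049 + 0.0841 + 0.0004 + 0.0676 = 0.2866
Σp_2ᵢ² = 0.15² + 0.06² + 0.02² + 0.14² + 0.63² = 0.0225 + 0.0036 + 0.0004 + 0.0196 + 0.3969 = 0.4430
O = 0.2306 / √(0.2866 × 0.4430) = 0.2306 / 0.35632 = 0.6472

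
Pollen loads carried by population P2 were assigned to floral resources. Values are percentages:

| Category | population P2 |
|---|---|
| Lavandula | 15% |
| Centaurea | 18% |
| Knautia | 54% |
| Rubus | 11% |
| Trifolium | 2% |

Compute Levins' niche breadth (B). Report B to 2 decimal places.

Convert percentages to proportions (divide by 100).
Σpᵢ² = 0.15² + 0.18² + 0.54² + 0.11² + 0.02² = 0.0225 + 0.0324 + 0.2916 + 0.0121 + 0.0004 = 0.3590
B = 1 / 0.3590 = 2.7855

2.79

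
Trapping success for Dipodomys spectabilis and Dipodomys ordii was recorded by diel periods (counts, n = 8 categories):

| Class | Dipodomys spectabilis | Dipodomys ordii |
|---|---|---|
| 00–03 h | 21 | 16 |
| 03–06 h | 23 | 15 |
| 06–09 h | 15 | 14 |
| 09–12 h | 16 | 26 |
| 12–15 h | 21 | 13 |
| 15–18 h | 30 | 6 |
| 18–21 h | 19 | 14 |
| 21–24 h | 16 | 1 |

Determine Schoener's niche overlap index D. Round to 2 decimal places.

Proportions for Dipodomys spectabilis (n=161): 21/161=0.1304, 23/161=0.1429, 15/161=0.0932, 16/161=0.0994, 21/161=0.1304, 30/161=0.1863, 19/161=0.1180, 16/161=0.0994
Proportions for Dipodomys ordii (n=105): 16/105=0.1524, 15/105=0.1429, 14/105=0.1333, 26/105=0.2476, 13/105=0.1238, 6/105=0.0571, 14/105=0.1333, 1/105=0.0095
Σ|p₁ᵢ − p₂ᵢ| = 0.0220 + 0.0000 + 0.0401 + 0.1482 + 0.0066 + 0.1292 + 0.0153 + 0.0899 = 0.4513
D = 1 − ½ × 0.4513 = 1 − 0.22565 = 0.77435

0.77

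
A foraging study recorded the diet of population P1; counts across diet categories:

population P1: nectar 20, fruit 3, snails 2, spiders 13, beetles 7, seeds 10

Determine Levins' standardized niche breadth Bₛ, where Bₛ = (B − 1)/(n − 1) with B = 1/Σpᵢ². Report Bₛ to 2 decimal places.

Proportions for population P1 (n=55): 20/55=0.3636, 3/55=0.0545, 2/55=0.0364, 13/55=0.2364, 7/55=0.1273, 10/55=0.1818
Σpᵢ² = 0.3636² + 0.0545² + 0.0364² + 0.2364² + 0.1273² + 0.1818² = 0.132205 + 0.002970 + 0.001325 + 0.055885 + 0.016205 + 0.033051 = 0.241641
B = 1 / 0.241641 = 4.1384
Bₛ = (B − 1)/(n − 1) = (4.1384 − 1)/(6 − 1) = 3.1384/5 = 0.6277

0.63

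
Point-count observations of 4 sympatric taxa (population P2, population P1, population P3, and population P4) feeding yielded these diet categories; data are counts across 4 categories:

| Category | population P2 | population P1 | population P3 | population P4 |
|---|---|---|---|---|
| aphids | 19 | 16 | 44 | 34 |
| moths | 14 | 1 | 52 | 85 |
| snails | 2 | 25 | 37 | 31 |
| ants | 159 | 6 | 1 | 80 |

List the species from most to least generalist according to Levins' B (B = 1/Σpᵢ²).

population P4 > population P3 > population P1 > population P2

Proportions for population P2 (n=194): 19/194=0.0979, 14/194=0.0722, 2/194=0.0103, 159/194=0.8196
Proportions for population P1 (n=48): 16/48=0.3333, 1/48=0.0208, 25/48=0.5208, 6/48=0.1250
Proportions for population P3 (n=134): 44/134=0.3284, 52/134=0.3881, 37/134=0.2761, 1/134=0.0075
Proportions for population P4 (n=230): 34/230=0.1478, 85/230=0.3696, 31/230=0.1348, 80/230=0.3478
Σp_P2ᵢ² = 0.0979² + 0.0722² + 0.0103² + 0.8196² = 0.009584 + 0.005213 + 0.000106 + 0.671744 = 0.686647
B_P2 = 1 / 0.686647 = 1.4564
Σp_P1ᵢ² = 0.3333² + 0.0208² + 0.5208² + 0.1250² = 0.111089 + 0.000433 + 0.271233 + 0.015625 = 0.398380
B_P1 = 1 / 0.398380 = 2.5102
Σp_P3ᵢ² = 0.3284² + 0.3881² + 0.2761² + 0.0075² = 0.107847 + 0.150622 + 0.076231 + 0.000056 = 0.334756
B_P3 = 1 / 0.334756 = 2.9873
Σp_P4ᵢ² = 0.1478² + 0.3696² + 0.1348² + 0.3478² = 0.021845 + 0.136604 + 0.018171 + 0.120965 = 0.297585
B_P4 = 1 / 0.297585 = 3.3604
Ranking by B (broadest → narrowest): population P4 (3.36) > population P3 (2.99) > population P1 (2.51) > population P2 (1.46)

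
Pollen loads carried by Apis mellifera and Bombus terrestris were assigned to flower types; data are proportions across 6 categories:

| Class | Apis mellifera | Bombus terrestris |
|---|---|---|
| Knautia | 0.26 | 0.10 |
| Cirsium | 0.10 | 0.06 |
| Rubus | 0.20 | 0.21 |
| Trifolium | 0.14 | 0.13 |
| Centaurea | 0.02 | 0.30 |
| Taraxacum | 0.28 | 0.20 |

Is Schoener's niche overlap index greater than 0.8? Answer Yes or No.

Σ|p₁ᵢ − p₂ᵢ| = 0.16 + 0.04 + 0.01 + 0.01 + 0.28 + 0.08 = 0.58
D = 1 − ½ × 0.58 = 1 − 0.290 = 0.7100
D = 0.7100 < 0.8 → No.

No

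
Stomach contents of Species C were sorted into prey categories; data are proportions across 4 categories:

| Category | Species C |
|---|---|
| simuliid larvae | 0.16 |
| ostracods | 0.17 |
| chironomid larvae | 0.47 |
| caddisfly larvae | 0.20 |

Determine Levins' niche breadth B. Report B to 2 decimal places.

Σpᵢ² = 0.16² + 0.17² + 0.47² + 0.20² = 0.0256 + 0.0289 + 0.2209 + 0.0400 = 0.3154
B = 1 / 0.3154 = 3.1706

3.17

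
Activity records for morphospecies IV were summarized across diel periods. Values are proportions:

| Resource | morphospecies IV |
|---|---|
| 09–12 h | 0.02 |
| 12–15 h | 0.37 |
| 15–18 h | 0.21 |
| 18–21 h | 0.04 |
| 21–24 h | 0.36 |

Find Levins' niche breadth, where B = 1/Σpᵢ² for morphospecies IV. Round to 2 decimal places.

Σpᵢ² = 0.02² + 0.37² + 0.21² + 0.04² + 0.36² = 0.0004 + 0.1369 + 0.0441 + 0.0016 + 0.1296 = 0.3126
B = 1 / 0.3126 = 3.1990

3.20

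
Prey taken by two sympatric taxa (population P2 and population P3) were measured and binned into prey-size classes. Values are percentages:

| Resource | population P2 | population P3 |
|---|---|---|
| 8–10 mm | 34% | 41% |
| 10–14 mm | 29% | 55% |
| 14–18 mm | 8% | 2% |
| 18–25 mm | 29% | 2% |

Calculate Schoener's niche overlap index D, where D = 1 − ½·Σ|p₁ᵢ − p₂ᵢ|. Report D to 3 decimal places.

Convert percentages to proportions (divide by 100).
Σ|p₁ᵢ − p₂ᵢ| = 0.07 + 0.26 + 0.06 + 0.27 = 0.66
D = 1 − ½ × 0.66 = 1 − 0.330 = 0.67000

0.670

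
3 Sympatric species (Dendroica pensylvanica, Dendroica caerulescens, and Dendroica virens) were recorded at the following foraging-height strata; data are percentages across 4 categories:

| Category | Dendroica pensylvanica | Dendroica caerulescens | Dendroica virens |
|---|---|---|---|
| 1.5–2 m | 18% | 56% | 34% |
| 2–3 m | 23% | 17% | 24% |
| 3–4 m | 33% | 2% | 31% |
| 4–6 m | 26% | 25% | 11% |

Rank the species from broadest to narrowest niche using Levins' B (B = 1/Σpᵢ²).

Dendroica pensylvanica > Dendroica virens > Dendroica caerulescens

Convert percentages to proportions (divide by 100).
Σp_pensᵢ² = 0.18² + 0.23² + 0.33² + 0.26² = 0.0324 + 0.0529 + 0.1089 + 0.0676 = 0.2618
B_pens = 1 / 0.2618 = 3.8197
Σp_caerᵢ² = 0.56² + 0.17² + 0.02² + 0.25² = 0.3136 + 0.0289 + 0.0004 + 0.0625 = 0.4054
B_caer = 1 / 0.4054 = 2.4667
Σp_vireᵢ² = 0.34² + 0.24² + 0.31² + 0.11² = 0.1156 + 0.0576 + 0.0961 + 0.0121 = 0.2814
B_vire = 1 / 0.2814 = 3.5537
Ranking by B (broadest → narrowest): Dendroica pensylvanica (3.82) > Dendroica virens (3.55) > Dendroica caerulescens (2.47)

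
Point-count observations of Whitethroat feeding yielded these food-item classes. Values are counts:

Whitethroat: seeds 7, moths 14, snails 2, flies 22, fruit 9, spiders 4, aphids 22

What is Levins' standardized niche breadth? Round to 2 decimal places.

Proportions for Whitethroat (n=80): 7/80=0.0875, 14/80=0.1750, 2/80=0.0250, 22/80=0.2750, 9/80=0.1125, 4/80=0.0500, 22/80=0.2750
Σpᵢ² = 0.0875² + 0.1750² + 0.0250² + 0.2750² + 0.1125² + 0.0500² + 0.2750² = 0.007656 + 0.030625 + 0.000625 + 0.075625 + 0.012656 + 0.002500 + 0.075625 = 0.205312
B = 1 / 0.205312 = 4.8706
Bₛ = (B − 1)/(n − 1) = (4.8706 − 1)/(7 − 1) = 3.8706/6 = 0.6451

0.65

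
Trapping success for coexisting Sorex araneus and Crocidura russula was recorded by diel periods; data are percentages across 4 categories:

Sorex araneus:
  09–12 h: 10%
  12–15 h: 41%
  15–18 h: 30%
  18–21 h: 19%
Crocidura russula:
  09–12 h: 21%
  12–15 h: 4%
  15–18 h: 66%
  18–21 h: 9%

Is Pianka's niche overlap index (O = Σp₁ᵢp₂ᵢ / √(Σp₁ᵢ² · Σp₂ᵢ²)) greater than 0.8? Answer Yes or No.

No

Convert percentages to proportions (divide by 100).
Σ p₁ᵢp₂ᵢ = 0.0210 + 0.0164 + 0.1980 + 0.0171 = 0.2525
Σp_1ᵢ² = 0.10² + 0.41² + 0.30² + 0.19² = 0.0100 + 0.1681 + 0.0900 + 0.0361 = 0.3042
Σp_2ᵢ² = 0.21² + 0.04² + 0.66² + 0.09² = 0.0441 + 0.0016 + 0.4356 + 0.0081 = 0.4894
O = 0.2525 / √(0.3042 × 0.4894) = 0.2525 / 0.38584 = 0.6544
O = 0.6544 < 0.8 → No.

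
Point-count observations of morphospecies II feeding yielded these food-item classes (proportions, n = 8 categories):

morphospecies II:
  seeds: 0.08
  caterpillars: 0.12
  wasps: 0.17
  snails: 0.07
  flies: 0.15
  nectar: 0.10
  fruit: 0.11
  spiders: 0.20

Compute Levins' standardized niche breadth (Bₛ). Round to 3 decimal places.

0.883

Σpᵢ² = 0.08² + 0.12² + 0.17² + 0.07² + 0.15² + 0.10² + 0.11² + 0.20² = 0.0064 + 0.0144 + 0.0289 + 0.0049 + 0.0225 + 0.0100 + 0.0121 + 0.0400 = 0.1392
B = 1 / 0.1392 = 7.18391
Bₛ = (B − 1)/(n − 1) = (7.18391 − 1)/(8 − 1) = 6.18391/7 = 0.88342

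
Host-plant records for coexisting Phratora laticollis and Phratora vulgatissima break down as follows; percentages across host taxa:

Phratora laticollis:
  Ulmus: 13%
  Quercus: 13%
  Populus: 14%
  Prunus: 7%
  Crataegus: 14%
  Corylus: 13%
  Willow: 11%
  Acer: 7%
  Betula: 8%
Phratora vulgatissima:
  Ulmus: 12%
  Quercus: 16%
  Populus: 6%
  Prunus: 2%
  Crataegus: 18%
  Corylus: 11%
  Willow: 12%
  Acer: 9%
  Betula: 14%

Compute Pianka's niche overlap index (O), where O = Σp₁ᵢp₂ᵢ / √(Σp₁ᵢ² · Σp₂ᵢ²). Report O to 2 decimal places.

Convert percentages to proportions (divide by 100).
Σ p₁ᵢp₂ᵢ = 0.0156 + 0.0208 + 0.0084 + 0.0014 + 0.0252 + 0.0143 + 0.0132 + 0.0063 + 0.0112 = 0.1164
Σp_1ᵢ² = 0.13² + 0.13² + 0.14² + 0.07² + 0.14² + 0.13² + 0.11² + 0.07² + 0.08² = 0.0169 + 0.0169 + 0.0196 + 0.0049 + 0.0196 + 0.0169 + 0.0121 + 0.0049 + 0.0064 = 0.1182
Σp_2ᵢ² = 0.12² + 0.16² + 0.06² + 0.02² + 0.18² + 0.11² + 0.12² + 0.09² + 0.14² = 0.0144 + 0.0256 + 0.0036 + 0.0004 + 0.0324 + 0.0121 + 0.0144 + 0.0081 + 0.0196 = 0.1306
O = 0.1164 / √(0.1182 × 0.1306) = 0.1164 / 0.12425 = 0.9368

0.94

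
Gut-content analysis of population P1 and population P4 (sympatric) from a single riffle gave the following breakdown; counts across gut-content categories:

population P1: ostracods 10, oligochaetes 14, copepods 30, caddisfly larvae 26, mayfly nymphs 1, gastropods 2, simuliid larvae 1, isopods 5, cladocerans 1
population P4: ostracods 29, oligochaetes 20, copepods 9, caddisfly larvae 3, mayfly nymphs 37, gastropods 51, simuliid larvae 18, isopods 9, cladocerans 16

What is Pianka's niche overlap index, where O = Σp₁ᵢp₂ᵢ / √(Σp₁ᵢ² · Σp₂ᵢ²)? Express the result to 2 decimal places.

Proportions for population P1 (n=90): 10/90=0.1111, 14/90=0.1556, 30/90=0.3333, 26/90=0.2889, 1/90=0.0111, 2/90=0.0222, 1/90=0.0111, 5/90=0.0556, 1/90=0.0111
Proportions for population P4 (n=192): 29/192=0.1510, 20/192=0.1042, 9/192=0.0469, 3/192=0.0156, 37/192=0.1927, 51/192=0.2656, 18/192=0.0938, 9/192=0.0469, 16/192=0.0833
Σ p₁ᵢp₂ᵢ = 0.016776 + 0.016214 + 0.015632 + 0.004507 + 0.002139 + 0.005896 + 0.001041 + 0.002608 + 0.000925 = 0.065738
Σp_1ᵢ² = 0.1111² + 0.1556² + 0.3333² + 0.2889² + 0.0111² + 0.0222² + 0.0111² + 0.0556² + 0.0111² = 0.012343 + 0.024211 + 0.111089 + 0.083463 + 0.000123 + 0.000493 + 0.000123 + 0.003091 + 0.000123 = 0.235059
Σp_2ᵢ² = 0.1510² + 0.1042² + 0.0469² + 0.0156² + 0.1927² + 0.2656² + 0.0938² + 0.0469² + 0.0833² = 0.022801 + 0.010858 + 0.002200 + 0.000243 + 0.037133 + 0.070543 + 0.008798 + 0.002200 + 0.006939 = 0.161715
O = 0.065738 / √(0.235059 × 0.161715) = 0.065738 / 0.1949681 = 0.3372

0.34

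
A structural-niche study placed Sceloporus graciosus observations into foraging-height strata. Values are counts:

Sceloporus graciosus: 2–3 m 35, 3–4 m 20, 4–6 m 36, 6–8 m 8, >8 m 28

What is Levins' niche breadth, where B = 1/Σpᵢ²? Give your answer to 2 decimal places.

4.28

Proportions for Sceloporus graciosus (n=127): 35/127=0.2756, 20/127=0.1575, 36/127=0.2835, 8/127=0.0630, 28/127=0.2205
Σpᵢ² = 0.2756² + 0.1575² + 0.2835² + 0.0630² + 0.2205² = 0.075955 + 0.024806 + 0.080372 + 0.003969 + 0.048620 = 0.233722
B = 1 / 0.233722 = 4.2786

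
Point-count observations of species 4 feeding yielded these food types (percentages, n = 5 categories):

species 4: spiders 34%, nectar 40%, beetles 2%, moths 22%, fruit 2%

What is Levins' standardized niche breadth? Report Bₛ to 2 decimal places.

0.52

Convert percentages to proportions (divide by 100).
Σpᵢ² = 0.34² + 0.40² + 0.02² + 0.22² + 0.02² = 0.1156 + 0.1600 + 0.0004 + 0.0484 + 0.0004 = 0.3248
B = 1 / 0.3248 = 3.0788
Bₛ = (B − 1)/(n − 1) = (3.0788 − 1)/(5 − 1) = 2.0788/4 = 0.5197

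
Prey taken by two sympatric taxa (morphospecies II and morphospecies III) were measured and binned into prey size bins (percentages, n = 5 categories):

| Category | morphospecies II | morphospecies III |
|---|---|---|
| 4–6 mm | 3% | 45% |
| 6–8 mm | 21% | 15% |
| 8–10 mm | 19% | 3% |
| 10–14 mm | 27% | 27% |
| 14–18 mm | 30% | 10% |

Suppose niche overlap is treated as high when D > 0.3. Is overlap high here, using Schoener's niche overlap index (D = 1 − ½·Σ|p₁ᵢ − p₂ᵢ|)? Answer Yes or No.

Yes

Convert percentages to proportions (divide by 100).
Σ|p₁ᵢ − p₂ᵢ| = 0.42 + 0.06 + 0.16 + 0.00 + 0.20 = 0.84
D = 1 − ½ × 0.84 = 1 − 0.420 = 0.5800
D = 0.5800 > 0.3 → Yes.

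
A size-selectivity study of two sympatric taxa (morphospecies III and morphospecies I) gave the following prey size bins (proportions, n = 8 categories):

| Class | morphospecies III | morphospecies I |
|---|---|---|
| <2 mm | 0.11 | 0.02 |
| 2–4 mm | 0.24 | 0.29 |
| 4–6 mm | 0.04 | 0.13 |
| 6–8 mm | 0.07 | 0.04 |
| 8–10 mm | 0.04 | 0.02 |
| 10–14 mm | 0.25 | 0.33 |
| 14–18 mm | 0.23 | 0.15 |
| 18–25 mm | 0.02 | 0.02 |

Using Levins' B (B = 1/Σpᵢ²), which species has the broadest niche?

Σp_IIIᵢ² = 0.11² + 0.24² + 0.04² + 0.07² + 0.04² + 0.25² + 0.23² + 0.02² = 0.0121 + 0.0576 + 0.0016 + 0.0049 + 0.0016 + 0.0625 + 0.0529 + 0.0004 = 0.1936
B_III = 1 / 0.1936 = 5.1653
Σp_Iᵢ² = 0.02² + 0.29² + 0.13² + 0.04² + 0.02² + 0.33² + 0.15² + 0.02² = 0.0004 + 0.0841 + 0.0169 + 0.0016 + 0.0004 + 0.1089 + 0.0225 + 0.0004 = 0.2352
B_I = 1 / 0.2352 = 4.2517
Highest B → broadest niche (most generalist): morphospecies III (B = 5.17).

morphospecies III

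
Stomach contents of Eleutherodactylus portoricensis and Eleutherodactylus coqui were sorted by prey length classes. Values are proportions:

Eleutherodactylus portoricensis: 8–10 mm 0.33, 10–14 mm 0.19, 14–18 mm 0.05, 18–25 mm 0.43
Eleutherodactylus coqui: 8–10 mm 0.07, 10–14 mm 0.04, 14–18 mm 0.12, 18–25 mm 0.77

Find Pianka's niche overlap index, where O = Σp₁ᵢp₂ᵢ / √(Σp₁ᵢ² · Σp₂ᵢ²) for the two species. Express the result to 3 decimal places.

Σ p₁ᵢp₂ᵢ = 0.0231 + 0.0076 + 0.0060 + 0.3311 = 0.3678
Σp_1ᵢ² = 0.33² + 0.19² + 0.05² + 0.43² = 0.1089 + 0.0361 + 0.0025 + 0.1849 = 0.3324
Σp_2ᵢ² = 0.07² + 0.04² + 0.12² + 0.77² = 0.0049 + 0.0016 + 0.0144 + 0.5929 = 0.6138
O = 0.3678 / √(0.3324 × 0.6138) = 0.3678 / 0.451694 = 0.81427

0.814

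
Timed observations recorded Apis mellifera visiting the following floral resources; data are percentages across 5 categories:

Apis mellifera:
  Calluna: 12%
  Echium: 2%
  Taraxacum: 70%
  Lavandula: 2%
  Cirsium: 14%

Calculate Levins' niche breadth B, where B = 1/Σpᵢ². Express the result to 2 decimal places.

1.91

Convert percentages to proportions (divide by 100).
Σpᵢ² = 0.12² + 0.02² + 0.70² + 0.02² + 0.14² = 0.0144 + 0.0004 + 0.4900 + 0.0004 + 0.0196 = 0.5248
B = 1 / 0.5248 = 1.9055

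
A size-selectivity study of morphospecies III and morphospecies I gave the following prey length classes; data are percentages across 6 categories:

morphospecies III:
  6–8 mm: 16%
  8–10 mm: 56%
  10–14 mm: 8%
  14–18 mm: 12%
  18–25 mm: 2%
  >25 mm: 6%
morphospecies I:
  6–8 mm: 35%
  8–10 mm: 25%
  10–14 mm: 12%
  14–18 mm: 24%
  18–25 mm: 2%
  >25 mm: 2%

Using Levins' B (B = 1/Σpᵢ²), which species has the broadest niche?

morphospecies I

Convert percentages to proportions (divide by 100).
Σp_IIIᵢ² = 0.16² + 0.56² + 0.08² + 0.12² + 0.02² + 0.06² = 0.0256 + 0.3136 + 0.0064 + 0.0144 + 0.0004 + 0.0036 = 0.3640
B_III = 1 / 0.3640 = 2.7473
Σp_Iᵢ² = 0.35² + 0.25² + 0.12² + 0.24² + 0.02² + 0.02² = 0.1225 + 0.0625 + 0.0144 + 0.0576 + 0.0004 + 0.0004 = 0.2578
B_I = 1 / 0.2578 = 3.8790
Highest B → broadest niche (most generalist): morphospecies I (B = 3.88).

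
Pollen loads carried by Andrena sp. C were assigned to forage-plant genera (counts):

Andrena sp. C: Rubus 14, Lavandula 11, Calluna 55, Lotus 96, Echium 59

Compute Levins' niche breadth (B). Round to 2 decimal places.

Proportions for Andrena sp. C (n=235): 14/235=0.0596, 11/235=0.0468, 55/235=0.2340, 96/235=0.4085, 59/235=0.2511
Σpᵢ² = 0.0596² + 0.0468² + 0.2340² + 0.4085² + 0.2511² = 0.003552 + 0.002190 + 0.054756 + 0.166872 + 0.063051 = 0.290421
B = 1 / 0.290421 = 3.4433

3.44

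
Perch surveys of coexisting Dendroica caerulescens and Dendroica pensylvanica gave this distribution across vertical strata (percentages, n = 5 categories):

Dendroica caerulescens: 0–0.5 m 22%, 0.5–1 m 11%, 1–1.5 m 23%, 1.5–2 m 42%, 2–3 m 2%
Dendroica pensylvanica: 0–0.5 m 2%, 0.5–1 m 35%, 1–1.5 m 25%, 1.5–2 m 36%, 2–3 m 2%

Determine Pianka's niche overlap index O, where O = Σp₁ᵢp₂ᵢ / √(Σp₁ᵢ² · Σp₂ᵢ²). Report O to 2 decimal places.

Convert percentages to proportions (divide by 100).
Σ p₁ᵢp₂ᵢ = 0.0044 + 0.0385 + 0.0575 + 0.1512 + 0.0004 = 0.2520
Σp_1ᵢ² = 0.22² + 0.11² + 0.23² + 0.42² + 0.02² = 0.0484 + 0.0121 + 0.0529 + 0.1764 + 0.0004 = 0.2902
Σp_2ᵢ² = 0.02² + 0.35² + 0.25² + 0.36² + 0.02² = 0.0004 + 0.1225 + 0.0625 + 0.1296 + 0.0004 = 0.3154
O = 0.2520 / √(0.2902 × 0.3154) = 0.2520 / 0.30254 = 0.8329

0.83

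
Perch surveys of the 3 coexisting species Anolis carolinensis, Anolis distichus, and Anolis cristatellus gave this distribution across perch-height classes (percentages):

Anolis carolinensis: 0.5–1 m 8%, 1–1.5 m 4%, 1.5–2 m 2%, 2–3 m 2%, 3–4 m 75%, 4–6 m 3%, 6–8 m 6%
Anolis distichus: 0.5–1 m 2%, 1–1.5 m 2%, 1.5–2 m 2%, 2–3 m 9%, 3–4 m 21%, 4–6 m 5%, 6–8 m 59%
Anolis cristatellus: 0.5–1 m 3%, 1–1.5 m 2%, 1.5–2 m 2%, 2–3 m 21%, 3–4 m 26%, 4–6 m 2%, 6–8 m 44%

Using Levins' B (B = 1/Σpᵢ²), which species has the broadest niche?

Anolis cristatellus

Convert percentages to proportions (divide by 100).
Σp_caroᵢ² = 0.08² + 0.04² + 0.02² + 0.02² + 0.75² + 0.03² + 0.06² = 0.0064 + 0.0016 + 0.0004 + 0.0004 + 0.5625 + 0.0009 + 0.0036 = 0.5758
B_caro = 1 / 0.5758 = 1.7367
Σp_distᵢ² = 0.02² + 0.02² + 0.02² + 0.09² + 0.21² + 0.05² + 0.59² = 0.0004 + 0.0004 + 0.0004 + 0.0081 + 0.0441 + 0.0025 + 0.3481 = 0.4040
B_dist = 1 / 0.4040 = 2.4752
Σp_crisᵢ² = 0.03² + 0.02² + 0.02² + 0.21² + 0.26² + 0.02² + 0.44² = 0.0009 + 0.0004 + 0.0004 + 0.0441 + 0.0676 + 0.0004 + 0.1936 = 0.3074
B_cris = 1 / 0.3074 = 3.2531
Highest B → broadest niche (most generalist): Anolis cristatellus (B = 3.25).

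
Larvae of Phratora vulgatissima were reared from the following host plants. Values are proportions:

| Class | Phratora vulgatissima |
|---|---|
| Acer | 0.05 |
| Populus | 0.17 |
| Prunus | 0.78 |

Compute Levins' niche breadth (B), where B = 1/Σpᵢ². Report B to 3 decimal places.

1.563

Σpᵢ² = 0.05² + 0.17² + 0.78² = 0.0025 + 0.0289 + 0.6084 = 0.6398
B = 1 / 0.6398 = 1.56299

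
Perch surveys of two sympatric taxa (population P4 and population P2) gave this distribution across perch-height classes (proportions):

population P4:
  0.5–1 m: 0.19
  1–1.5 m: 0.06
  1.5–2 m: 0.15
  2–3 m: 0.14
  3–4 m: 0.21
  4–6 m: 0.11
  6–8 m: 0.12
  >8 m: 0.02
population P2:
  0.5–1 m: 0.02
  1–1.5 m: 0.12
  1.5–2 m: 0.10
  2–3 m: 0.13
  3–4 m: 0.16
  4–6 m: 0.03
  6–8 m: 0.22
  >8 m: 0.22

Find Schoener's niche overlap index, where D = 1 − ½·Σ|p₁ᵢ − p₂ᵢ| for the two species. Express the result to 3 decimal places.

0.640

Σ|p₁ᵢ − p₂ᵢ| = 0.17 + 0.06 + 0.05 + 0.01 + 0.05 + 0.08 + 0.10 + 0.20 = 0.72
D = 1 − ½ × 0.72 = 1 − 0.360 = 0.64000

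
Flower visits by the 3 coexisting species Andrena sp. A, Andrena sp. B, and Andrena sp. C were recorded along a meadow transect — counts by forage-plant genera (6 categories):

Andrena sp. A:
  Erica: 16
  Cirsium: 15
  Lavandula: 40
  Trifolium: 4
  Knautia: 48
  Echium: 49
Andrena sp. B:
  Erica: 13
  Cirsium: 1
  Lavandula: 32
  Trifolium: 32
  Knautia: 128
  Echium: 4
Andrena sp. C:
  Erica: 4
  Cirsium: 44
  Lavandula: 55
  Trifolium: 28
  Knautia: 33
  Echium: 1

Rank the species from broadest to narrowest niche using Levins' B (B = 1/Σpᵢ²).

Andrena sp. A > Andrena sp. C > Andrena sp. B

Proportions for Andrena sp. A (n=172): 16/172=0.0930, 15/172=0.0872, 40/172=0.2326, 4/172=0.0233, 48/172=0.2791, 49/172=0.2849
Proportions for Andrena sp. B (n=210): 13/210=0.0619, 1/210=0.0048, 32/210=0.1524, 32/210=0.1524, 128/210=0.6095, 4/210=0.0190
Proportions for Andrena sp. C (n=165): 4/165=0.0242, 44/165=0.2667, 55/165=0.3333, 28/165=0.1697, 33/165=0.2000, 1/165=0.0061
Σp_Aᵢ² = 0.0930² + 0.0872² + 0.2326² + 0.0233² + 0.2791² + 0.2849² = 0.008649 + 0.007604 + 0.054103 + 0.000543 + 0.077897 + 0.081168 = 0.229964
B_A = 1 / 0.229964 = 4.3485
Σp_Bᵢ² = 0.0619² + 0.0048² + 0.1524² + 0.1524² + 0.6095² + 0.0190² = 0.003832 + 0.000023 + 0.023226 + 0.023226 + 0.371490 + 0.000361 = 0.422158
B_B = 1 / 0.422158 = 2.3688
Σp_Cᵢ² = 0.0242² + 0.2667² + 0.3333² + 0.1697² + 0.2000² + 0.0061² = 0.000586 + 0.071129 + 0.111089 + 0.028798 + 0.040000 + 0.000037 = 0.251639
B_C = 1 / 0.251639 = 3.9739
Ranking by B (broadest → narrowest): Andrena sp. A (4.35) > Andrena sp. C (3.97) > Andrena sp. B (2.37)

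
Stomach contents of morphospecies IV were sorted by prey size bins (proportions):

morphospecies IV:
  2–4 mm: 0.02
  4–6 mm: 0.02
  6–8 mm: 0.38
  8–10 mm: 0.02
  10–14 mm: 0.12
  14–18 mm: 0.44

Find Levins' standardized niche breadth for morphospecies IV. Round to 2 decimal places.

0.37

Σpᵢ² = 0.02² + 0.02² + 0.38² + 0.02² + 0.12² + 0.44² = 0.0004 + 0.0004 + 0.1444 + 0.0004 + 0.0144 + 0.1936 = 0.3536
B = 1 / 0.3536 = 2.8281
Bₛ = (B − 1)/(n − 1) = (2.8281 − 1)/(6 − 1) = 1.8281/5 = 0.3656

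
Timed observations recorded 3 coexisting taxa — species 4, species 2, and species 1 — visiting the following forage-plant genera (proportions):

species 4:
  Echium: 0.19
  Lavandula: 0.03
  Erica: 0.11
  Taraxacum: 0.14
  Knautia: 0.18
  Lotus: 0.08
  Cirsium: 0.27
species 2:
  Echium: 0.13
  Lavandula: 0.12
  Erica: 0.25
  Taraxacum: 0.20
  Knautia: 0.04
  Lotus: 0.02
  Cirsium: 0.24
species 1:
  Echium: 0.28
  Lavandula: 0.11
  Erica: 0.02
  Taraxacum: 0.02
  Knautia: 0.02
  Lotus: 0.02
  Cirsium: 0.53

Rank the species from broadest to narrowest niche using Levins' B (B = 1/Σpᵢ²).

Σp_4ᵢ² = 0.19² + 0.03² + 0.11² + 0.14² + 0.18² + 0.08² + 0.27² = 0.0361 + 0.0009 + 0.0121 + 0.0196 + 0.0324 + 0.0064 + 0.0729 = 0.1804
B_4 = 1 / 0.1804 = 5.5432
Σp_2ᵢ² = 0.13² + 0.12² + 0.25² + 0.20² + 0.04² + 0.02² + 0.24² = 0.0169 + 0.0144 + 0.0625 + 0.0400 + 0.0016 + 0.0004 + 0.0576 = 0.1934
B_2 = 1 / 0.1934 = 5.1706
Σp_1ᵢ² = 0.28² + 0.11² + 0.02² + 0.02² + 0.02² + 0.02² + 0.53² = 0.0784 + 0.0121 + 0.0004 + 0.0004 + 0.0004 + 0.0004 + 0.2809 = 0.3730
B_1 = 1 / 0.3730 = 2.6810
Ranking by B (broadest → narrowest): species 4 (5.54) > species 2 (5.17) > species 1 (2.68)

species 4 > species 2 > species 1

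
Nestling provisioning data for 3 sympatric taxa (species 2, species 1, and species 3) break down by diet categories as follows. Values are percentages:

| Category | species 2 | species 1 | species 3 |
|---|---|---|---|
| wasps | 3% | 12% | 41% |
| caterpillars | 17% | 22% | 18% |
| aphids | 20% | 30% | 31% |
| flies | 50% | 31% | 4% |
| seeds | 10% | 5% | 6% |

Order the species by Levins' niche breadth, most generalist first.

Convert percentages to proportions (divide by 100).
Σp_2ᵢ² = 0.03² + 0.17² + 0.20² + 0.50² + 0.10² = 0.0009 + 0.0289 + 0.0400 + 0.2500 + 0.0100 = 0.3298
B_2 = 1 / 0.3298 = 3.0321
Σp_1ᵢ² = 0.12² + 0.22² + 0.30² + 0.31² + 0.05² = 0.0144 + 0.0484 + 0.0900 + 0.0961 + 0.0025 = 0.2514
B_1 = 1 / 0.2514 = 3.9777
Σp_3ᵢ² = 0.41² + 0.18² + 0.31² + 0.04² + 0.06² = 0.1681 + 0.0324 + 0.0961 + 0.0016 + 0.0036 = 0.3018
B_3 = 1 / 0.3018 = 3.3135
Ranking by B (broadest → narrowest): species 1 (3.98) > species 3 (3.31) > species 2 (3.03)

species 1 > species 3 > species 2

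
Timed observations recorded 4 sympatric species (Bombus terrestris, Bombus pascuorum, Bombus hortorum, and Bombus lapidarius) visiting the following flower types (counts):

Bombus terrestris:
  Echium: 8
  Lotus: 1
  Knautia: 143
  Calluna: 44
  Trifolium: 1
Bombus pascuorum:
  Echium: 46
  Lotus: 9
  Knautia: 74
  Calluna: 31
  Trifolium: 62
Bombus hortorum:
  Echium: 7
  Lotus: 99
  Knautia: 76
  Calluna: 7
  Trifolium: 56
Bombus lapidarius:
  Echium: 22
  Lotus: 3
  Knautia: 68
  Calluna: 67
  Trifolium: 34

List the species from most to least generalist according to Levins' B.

Proportions for Bombus terrestris (n=197): 8/197=0.0406, 1/197=0.0051, 143/197=0.7259, 44/197=0.2234, 1/197=0.0051
Proportions for Bombus pascuorum (n=222): 46/222=0.2072, 9/222=0.0405, 74/222=0.3333, 31/222=0.1396, 62/222=0.2793
Proportions for Bombus hortorum (n=245): 7/245=0.0286, 99/245=0.4041, 76/245=0.3102, 7/245=0.0286, 56/245=0.2286
Proportions for Bombus lapidarius (n=194): 22/194=0.1134, 3/194=0.0155, 68/194=0.3505, 67/194=0.3454, 34/194=0.1753
Σp_terrᵢ² = 0.0406² + 0.0051² + 0.7259² + 0.2234² + 0.0051² = 0.001648 + 0.000026 + 0.526931 + 0.049908 + 0.000026 = 0.578539
B_terr = 1 / 0.578539 = 1.7285
Σp_pascᵢ² = 0.2072² + 0.0405² + 0.3333² + 0.1396² + 0.2793² = 0.042932 + 0.001640 + 0.111089 + 0.019488 + 0.078008 = 0.253157
B_pasc = 1 / 0.253157 = 3.9501
Σp_hortᵢ² = 0.0286² + 0.4041² + 0.3102² + 0.0286² + 0.2286² = 0.000818 + 0.163297 + 0.096224 + 0.000818 + 0.052258 = 0.313415
B_hort = 1 / 0.313415 = 3.1907
Σp_lapiᵢ² = 0.1134² + 0.0155² + 0.3505² + 0.3454² + 0.1753² = 0.012860 + 0.000240 + 0.122850 + 0.119301 + 0.030730 = 0.285981
B_lapi = 1 / 0.285981 = 3.4967
Ranking by B (broadest → narrowest): Bombus pascuorum (3.95) > Bombus lapidarius (3.50) > Bombus hortorum (3.19) > Bombus terrestris (1.73)

Bombus pascuorum > Bombus lapidarius > Bombus hortorum > Bombus terrestris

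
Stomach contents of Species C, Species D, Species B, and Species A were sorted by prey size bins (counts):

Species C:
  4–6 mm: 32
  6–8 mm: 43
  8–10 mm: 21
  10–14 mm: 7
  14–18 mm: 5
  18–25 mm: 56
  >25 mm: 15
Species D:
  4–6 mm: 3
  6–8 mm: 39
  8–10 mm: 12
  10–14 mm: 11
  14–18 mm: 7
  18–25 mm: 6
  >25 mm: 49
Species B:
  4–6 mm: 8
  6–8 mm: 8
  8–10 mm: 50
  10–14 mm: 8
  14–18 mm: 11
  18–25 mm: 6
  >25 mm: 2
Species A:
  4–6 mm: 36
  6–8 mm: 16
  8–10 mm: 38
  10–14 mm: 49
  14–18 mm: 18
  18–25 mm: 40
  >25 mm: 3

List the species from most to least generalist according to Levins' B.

Species A > Species C > Species D > Species B

Proportions for Species C (n=179): 32/179=0.1788, 43/179=0.2402, 21/179=0.1173, 7/179=0.0391, 5/179=0.0279, 56/179=0.3128, 15/179=0.0838
Proportions for Species D (n=127): 3/127=0.0236, 39/127=0.3071, 12/127=0.0945, 11/127=0.0866, 7/127=0.0551, 6/127=0.0472, 49/127=0.3858
Proportions for Species B (n=93): 8/93=0.0860, 8/93=0.0860, 50/93=0.5376, 8/93=0.0860, 11/93=0.1183, 6/93=0.0645, 2/93=0.0215
Proportions for Species A (n=200): 36/200=0.1800, 16/200=0.0800, 38/200=0.1900, 49/200=0.2450, 18/200=0.0900, 40/200=0.2000, 3/200=0.0150
Σp_Cᵢ² = 0.1788² + 0.2402² + 0.1173² + 0.0391² + 0.0279² + 0.3128² + 0.0838² = 0.031969 + 0.057696 + 0.013759 + 0.001529 + 0.000778 + 0.097844 + 0.007022 = 0.210597
B_C = 1 / 0.210597 = 4.7484
Σp_Dᵢ² = 0.0236² + 0.3071² + 0.0945² + 0.0866² + 0.0551² + 0.0472² + 0.3858² = 0.000557 + 0.094310 + 0.008930 + 0.007500 + 0.003036 + 0.002228 + 0.148842 = 0.265403
B_D = 1 / 0.265403 = 3.7679
Σp_Bᵢ² = 0.0860² + 0.0860² + 0.5376² + 0.0860² + 0.1183² + 0.0645² + 0.0215² = 0.007396 + 0.007396 + 0.289014 + 0.007396 + 0.013995 + 0.004160 + 0.000462 = 0.329819
B_B = 1 / 0.329819 = 3.0320
Σp_Aᵢ² = 0.1800² + 0.0800² + 0.1900² + 0.2450² + 0.0900² + 0.2000² + 0.0150² = 0.032400 + 0.006400 + 0.036100 + 0.060025 + 0.008100 + 0.040000 + 0.000225 = 0.183250
B_A = 1 / 0.183250 = 5.4570
Ranking by B (broadest → narrowest): Species A (5.46) > Species C (4.75) > Species D (3.77) > Species B (3.03)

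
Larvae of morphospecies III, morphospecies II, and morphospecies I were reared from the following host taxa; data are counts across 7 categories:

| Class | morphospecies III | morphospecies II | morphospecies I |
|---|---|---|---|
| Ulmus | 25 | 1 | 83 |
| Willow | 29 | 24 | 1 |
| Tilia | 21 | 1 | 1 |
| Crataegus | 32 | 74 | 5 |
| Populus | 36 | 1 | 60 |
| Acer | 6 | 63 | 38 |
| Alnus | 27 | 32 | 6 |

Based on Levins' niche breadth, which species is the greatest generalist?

morphospecies III

Proportions for morphospecies III (n=176): 25/176=0.1420, 29/176=0.1648, 21/176=0.1193, 32/176=0.1818, 36/176=0.2045, 6/176=0.0341, 27/176=0.1534
Proportions for morphospecies II (n=196): 1/196=0.0051, 24/196=0.1224, 1/196=0.0051, 74/196=0.3776, 1/196=0.0051, 63/196=0.3214, 32/196=0.1633
Proportions for morphospecies I (n=194): 83/194=0.4278, 1/194=0.0052, 1/194=0.0052, 5/194=0.0258, 60/194=0.3093, 38/194=0.1959, 6/194=0.0309
Σp_IIIᵢ² = 0.1420² + 0.1648² + 0.1193² + 0.1818² + 0.2045² + 0.0341² + 0.1534² = 0.020164 + 0.027159 + 0.014232 + 0.033051 + 0.041820 + 0.001163 + 0.023532 = 0.161121
B_III = 1 / 0.161121 = 6.2065
Σp_IIᵢ² = 0.0051² + 0.1224² + 0.0051² + 0.3776² + 0.0051² + 0.3214² + 0.1633² = 0.000026 + 0.014982 + 0.000026 + 0.142582 + 0.000026 + 0.103298 + 0.026667 = 0.287607
B_II = 1 / 0.287607 = 3.4770
Σp_Iᵢ² = 0.4278² + 0.0052² + 0.0052² + 0.0258² + 0.3093² + 0.1959² + 0.0309² = 0.183013 + 0.000027 + 0.000027 + 0.000666 + 0.095666 + 0.038377 + 0.000955 = 0.318731
B_I = 1 / 0.318731 = 3.1374
Highest B → broadest niche (most generalist): morphospecies III (B = 6.21).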